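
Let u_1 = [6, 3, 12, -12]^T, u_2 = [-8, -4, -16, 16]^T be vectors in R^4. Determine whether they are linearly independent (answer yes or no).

Form the matrix with these vectors as rows and row reduce.
R2 ← R2 + (4/3)·R1: [0, 0, 0, 0]
1 nonzero row, so the 2 vectors span a space of dimension 1.
Since 1 < 2, the vectors are linearly dependent.

no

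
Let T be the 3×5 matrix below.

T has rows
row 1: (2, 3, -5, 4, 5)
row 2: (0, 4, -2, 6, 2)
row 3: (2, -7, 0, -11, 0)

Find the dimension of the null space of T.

Row reduce to echelon form.
R3 ← R3 − R1: [0, -10, 5, -15, -5]
R3 ← R3 + (5/2)·R2: [0, 0, 0, 0, 0]
2 nonzero rows, so rank(T) = 2.
T has 5 columns; by rank–nullity, nullity = 5 − 2 = 3.

3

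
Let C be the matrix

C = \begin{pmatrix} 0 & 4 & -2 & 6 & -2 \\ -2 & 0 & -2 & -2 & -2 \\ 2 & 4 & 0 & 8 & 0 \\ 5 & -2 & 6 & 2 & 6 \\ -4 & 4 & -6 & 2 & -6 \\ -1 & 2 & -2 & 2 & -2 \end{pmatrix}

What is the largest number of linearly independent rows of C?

Row reduce to echelon form.
Swap R1 ↔ R2
R3 ← R3 + R1: [0, 4, -2, 6, -2]
R4 ← R4 + (5/2)·R1: [0, -2, 1, -3, 1]
R5 ← R5 − (2)·R1: [0, 4, -2, 6, -2]
R6 ← R6 − (1/2)·R1: [0, 2, -1, 3, -1]
R3 ← R3 − R2: [0, 0, 0, 0, 0]
R4 ← R4 + (1/2)·R2: [0, 0, 0, 0, 0]
R5 ← R5 − R2: [0, 0, 0, 0, 0]
R6 ← R6 − (1/2)·R2: [0, 0, 0, 0, 0]
Echelon form has 2 nonzero rows, so rank(C) = 2.
The rank gives the maximum number of linearly independent rows: 2.

2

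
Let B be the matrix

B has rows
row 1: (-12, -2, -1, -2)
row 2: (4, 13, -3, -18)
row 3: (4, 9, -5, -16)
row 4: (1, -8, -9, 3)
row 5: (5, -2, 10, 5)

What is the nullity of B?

Row reduce to echelon form.
R2 ← R2 + (1/3)·R1: [0, 37/3, -10/3, -56/3]
R3 ← R3 + (1/3)·R1: [0, 25/3, -16/3, -50/3]
R4 ← R4 + (1/12)·R1: [0, -49/6, -109/12, 17/6]
R5 ← R5 + (5/12)·R1: [0, -17/6, 115/12, 25/6]
R3 ← R3 − (25/37)·R2: [0, 0, -114/37, -150/37]
R4 ← R4 + (49/74)·R2: [0, 0, -1671/148, -705/74]
R5 ← R5 + (17/74)·R2: [0, 0, 1305/148, -9/74]
R4 ← R4 − (557/152)·R3: [0, 0, 0, 405/76]
R5 ← R5 + (435/152)·R3: [0, 0, 0, -891/76]
R5 ← R5 + (11/5)·R4: [0, 0, 0, 0]
4 nonzero rows, so rank(B) = 4.
B has 4 columns; by rank–nullity, nullity = 4 − 4 = 0.

0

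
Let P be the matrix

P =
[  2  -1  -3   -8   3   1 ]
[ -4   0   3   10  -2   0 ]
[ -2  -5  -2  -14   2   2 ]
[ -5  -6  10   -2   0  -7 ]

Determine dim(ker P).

2

Row reduce to echelon form.
R2 ← R2 + (2)·R1: [0, -2, -3, -6, 4, 2]
R3 ← R3 + R1: [0, -6, -5, -22, 5, 3]
R4 ← R4 + (5/2)·R1: [0, -17/2, 5/2, -22, 15/2, -9/2]
R3 ← R3 − (3)·R2: [0, 0, 4, -4, -7, -3]
R4 ← R4 − (17/4)·R2: [0, 0, 61/4, 7/2, -19/2, -13]
R4 ← R4 − (61/16)·R3: [0, 0, 0, 75/4, 275/16, -25/16]
4 nonzero rows, so rank(P) = 4.
P has 6 columns; by rank–nullity, nullity = 6 − 4 = 2.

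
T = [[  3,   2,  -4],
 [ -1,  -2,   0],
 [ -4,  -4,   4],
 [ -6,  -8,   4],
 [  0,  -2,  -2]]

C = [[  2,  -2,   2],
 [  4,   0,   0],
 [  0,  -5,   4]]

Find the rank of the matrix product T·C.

2

First compute TC:
[[ 14,  14, -10],
 [-10,   2,  -2],
 [-24, -12,   8],
 [-44,  -8,   4],
 [ -8,  10,  -8]]
Now row reduce the product.
R2 ← R2 + (5/7)·R1: [0, 12, -64/7]
R3 ← R3 + (12/7)·R1: [0, 12, -64/7]
R4 ← R4 + (22/7)·R1: [0, 36, -192/7]
R5 ← R5 + (4/7)·R1: [0, 18, -96/7]
R3 ← R3 − R2: [0, 0, 0]
R4 ← R4 − (3)·R2: [0, 0, 0]
R5 ← R5 − (3/2)·R2: [0, 0, 0]
2 nonzero rows, so rank(TC) = 2.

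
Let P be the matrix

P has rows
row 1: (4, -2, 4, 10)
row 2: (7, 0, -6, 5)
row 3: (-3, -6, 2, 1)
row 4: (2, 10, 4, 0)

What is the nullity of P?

1

Row reduce to echelon form.
R2 ← R2 − (7/4)·R1: [0, 7/2, -13, -25/2]
R3 ← R3 + (3/4)·R1: [0, -15/2, 5, 17/2]
R4 ← R4 − (1/2)·R1: [0, 11, 2, -5]
R3 ← R3 + (15/7)·R2: [0, 0, -160/7, -128/7]
R4 ← R4 − (22/7)·R2: [0, 0, 300/7, 240/7]
R4 ← R4 + (15/8)·R3: [0, 0, 0, 0]
3 nonzero rows, so rank(P) = 3.
P has 4 columns; by rank–nullity, nullity = 4 − 3 = 1.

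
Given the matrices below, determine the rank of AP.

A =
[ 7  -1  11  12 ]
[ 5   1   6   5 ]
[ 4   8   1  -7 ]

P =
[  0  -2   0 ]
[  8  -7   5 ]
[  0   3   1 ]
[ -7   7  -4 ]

3

First compute AP:
[[-92, 110, -42],
 [-27,  36,  -9],
 [113, -110,  69]]
Now row reduce the product.
R2 ← R2 − (27/92)·R1: [0, 171/46, 153/46]
R3 ← R3 + (113/92)·R1: [0, 1155/46, 801/46]
R3 ← R3 − (385/57)·R2: [0, 0, -96/19]
3 nonzero rows, so rank(AP) = 3.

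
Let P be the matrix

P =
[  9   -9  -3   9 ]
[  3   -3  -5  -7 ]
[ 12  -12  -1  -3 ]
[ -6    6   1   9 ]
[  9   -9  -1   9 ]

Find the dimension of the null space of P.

Row reduce to echelon form.
R2 ← R2 − (1/3)·R1: [0, 0, -4, -10]
R3 ← R3 − (4/3)·R1: [0, 0, 3, -15]
R4 ← R4 + (2/3)·R1: [0, 0, -1, 15]
R5 ← R5 − R1: [0, 0, 2, 0]
R3 ← R3 + (3/4)·R2: [0, 0, 0, -45/2]
R4 ← R4 − (1/4)·R2: [0, 0, 0, 35/2]
R5 ← R5 + (1/2)·R2: [0, 0, 0, -5]
R4 ← R4 + (7/9)·R3: [0, 0, 0, 0]
R5 ← R5 − (2/9)·R3: [0, 0, 0, 0]
3 nonzero rows, so rank(P) = 3.
P has 4 columns; by rank–nullity, nullity = 4 − 3 = 1.

1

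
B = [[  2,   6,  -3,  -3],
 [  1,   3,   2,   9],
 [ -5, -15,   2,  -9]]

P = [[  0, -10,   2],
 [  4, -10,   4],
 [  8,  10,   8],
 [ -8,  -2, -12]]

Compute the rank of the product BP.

First compute BP:
[[ 24, -104,  40],
 [-44, -38, -78],
 [ 28, 238,  54]]
Now row reduce the product.
R2 ← R2 + (11/6)·R1: [0, -686/3, -14/3]
R3 ← R3 − (7/6)·R1: [0, 1078/3, 22/3]
R3 ← R3 + (11/7)·R2: [0, 0, 0]
2 nonzero rows, so rank(BP) = 2.

2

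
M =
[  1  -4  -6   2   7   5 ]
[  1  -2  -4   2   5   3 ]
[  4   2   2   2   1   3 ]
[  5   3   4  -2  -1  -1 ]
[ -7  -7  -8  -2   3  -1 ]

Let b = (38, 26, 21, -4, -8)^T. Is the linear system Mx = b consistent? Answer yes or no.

Row reduce the augmented matrix [M | b].
R2 ← R2 − R1: [0, 2, 2, 0, -2, -2, -12]
R3 ← R3 − (4)·R1: [0, 18, 26, -6, -27, -17, -131]
R4 ← R4 − (5)·R1: [0, 23, 34, -12, -36, -26, -194]
R5 ← R5 + (7)·R1: [0, -35, -50, 12, 52, 34, 258]
R3 ← R3 − (9)·R2: [0, 0, 8, -6, -9, 1, -23]
R4 ← R4 − (23/2)·R2: [0, 0, 11, -12, -13, -3, -56]
R5 ← R5 + (35/2)·R2: [0, 0, -15, 12, 17, -1, 48]
R4 ← R4 − (11/8)·R3: [0, 0, 0, -15/4, -5/8, -35/8, -195/8]
R5 ← R5 + (15/8)·R3: [0, 0, 0, 3/4, 1/8, 7/8, 39/8]
R5 ← R5 + (1/5)·R4: [0, 0, 0, 0, 0, 0, 0]
The echelon form has 4 nonzero rows, and every pivot lies in the first 6 columns, so rank(M) = rank([M|b]) = 4.
The system is consistent.

yes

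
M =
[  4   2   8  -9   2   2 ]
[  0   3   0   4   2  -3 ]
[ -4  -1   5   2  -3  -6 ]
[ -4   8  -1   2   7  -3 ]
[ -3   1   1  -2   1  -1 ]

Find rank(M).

5

Row reduce to echelon form.
R3 ← R3 + R1: [0, 1, 13, -7, -1, -4]
R4 ← R4 + R1: [0, 10, 7, -7, 9, -1]
R5 ← R5 + (3/4)·R1: [0, 5/2, 7, -35/4, 5/2, 1/2]
R3 ← R3 − (1/3)·R2: [0, 0, 13, -25/3, -5/3, -3]
R4 ← R4 − (10/3)·R2: [0, 0, 7, -61/3, 7/3, 9]
R5 ← R5 − (5/6)·R2: [0, 0, 7, -145/12, 5/6, 3]
R4 ← R4 − (7/13)·R3: [0, 0, 0, -206/13, 42/13, 138/13]
R5 ← R5 − (7/13)·R3: [0, 0, 0, -395/52, 45/26, 60/13]
R5 ← R5 − (395/824)·R4: [0, 0, 0, 0, 75/412, -195/412]
Echelon form has 5 nonzero rows, so rank(M) = 5.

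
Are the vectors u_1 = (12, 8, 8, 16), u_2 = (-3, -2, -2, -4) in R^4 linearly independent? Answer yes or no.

no

Form the matrix with these vectors as rows and row reduce.
R2 ← R2 + (1/4)·R1: [0, 0, 0, 0]
1 nonzero row, so the 2 vectors span a space of dimension 1.
Since 1 < 2, the vectors are linearly dependent.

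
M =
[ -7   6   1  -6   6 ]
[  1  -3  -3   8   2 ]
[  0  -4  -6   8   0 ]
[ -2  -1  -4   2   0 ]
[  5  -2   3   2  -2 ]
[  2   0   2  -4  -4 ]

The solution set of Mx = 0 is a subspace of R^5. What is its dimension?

2

Row reduce to echelon form.
R2 ← R2 + (1/7)·R1: [0, -15/7, -20/7, 50/7, 20/7]
R4 ← R4 − (2/7)·R1: [0, -19/7, -30/7, 26/7, -12/7]
R5 ← R5 + (5/7)·R1: [0, 16/7, 26/7, -16/7, 16/7]
R6 ← R6 + (2/7)·R1: [0, 12/7, 16/7, -40/7, -16/7]
R3 ← R3 − (28/15)·R2: [0, 0, -2/3, -16/3, -16/3]
R4 ← R4 − (19/15)·R2: [0, 0, -2/3, -16/3, -16/3]
R5 ← R5 + (16/15)·R2: [0, 0, 2/3, 16/3, 16/3]
R6 ← R6 + (4/5)·R2: [0, 0, 0, 0, 0]
R4 ← R4 − R3: [0, 0, 0, 0, 0]
R5 ← R5 + R3: [0, 0, 0, 0, 0]
3 nonzero rows, so rank(M) = 3.
M has 5 columns; by rank–nullity, nullity = 5 − 3 = 2.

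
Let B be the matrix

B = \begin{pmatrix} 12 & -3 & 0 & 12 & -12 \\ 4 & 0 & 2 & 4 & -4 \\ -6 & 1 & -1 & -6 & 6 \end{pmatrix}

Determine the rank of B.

Row reduce to echelon form.
R2 ← R2 − (1/3)·R1: [0, 1, 2, 0, 0]
R3 ← R3 + (1/2)·R1: [0, -1/2, -1, 0, 0]
R3 ← R3 + (1/2)·R2: [0, 0, 0, 0, 0]
Echelon form has 2 nonzero rows, so rank(B) = 2.

2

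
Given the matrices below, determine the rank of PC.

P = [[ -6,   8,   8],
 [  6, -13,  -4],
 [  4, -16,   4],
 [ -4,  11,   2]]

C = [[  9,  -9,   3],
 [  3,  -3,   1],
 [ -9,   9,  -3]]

First compute PC:
[[-102, 102, -34],
 [ 51, -51,  17],
 [-48,  48, -16],
 [-21,  21,  -7]]
Now row reduce the product.
R2 ← R2 + (1/2)·R1: [0, 0, 0]
R3 ← R3 − (8/17)·R1: [0, 0, 0]
R4 ← R4 − (7/34)·R1: [0, 0, 0]
1 nonzero row, so rank(PC) = 1.

1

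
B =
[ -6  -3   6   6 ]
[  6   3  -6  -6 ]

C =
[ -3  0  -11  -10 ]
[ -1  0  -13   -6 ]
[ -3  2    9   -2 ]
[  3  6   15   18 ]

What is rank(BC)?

1

First compute BC:
[[ 21,  48, 249, 174],
 [-21, -48, -249, -174]]
Now row reduce the product.
R2 ← R2 + R1: [0, 0, 0, 0]
1 nonzero row, so rank(BC) = 1.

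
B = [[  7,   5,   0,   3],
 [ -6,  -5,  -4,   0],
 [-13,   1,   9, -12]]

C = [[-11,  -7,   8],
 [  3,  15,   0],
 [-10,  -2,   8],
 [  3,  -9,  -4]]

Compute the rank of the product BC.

First compute BC:
[[-53,  -1,  44],
 [ 91, -25, -80],
 [ 20, 196,  16]]
Now row reduce the product.
R2 ← R2 + (91/53)·R1: [0, -1416/53, -236/53]
R3 ← R3 + (20/53)·R1: [0, 10368/53, 1728/53]
R3 ← R3 + (432/59)·R2: [0, 0, 0]
2 nonzero rows, so rank(BC) = 2.

2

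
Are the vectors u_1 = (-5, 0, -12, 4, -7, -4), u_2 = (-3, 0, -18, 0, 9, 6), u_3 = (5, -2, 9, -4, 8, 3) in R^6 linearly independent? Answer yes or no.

Form the matrix with these vectors as rows and row reduce.
R2 ← R2 − (3/5)·R1: [0, 0, -54/5, -12/5, 66/5, 42/5]
R3 ← R3 + R1: [0, -2, -3, 0, 1, -1]
Swap R2 ↔ R3
3 nonzero rows, so the 3 vectors span a space of dimension 3.
Since 3 = 3, the vectors are linearly independent.

yes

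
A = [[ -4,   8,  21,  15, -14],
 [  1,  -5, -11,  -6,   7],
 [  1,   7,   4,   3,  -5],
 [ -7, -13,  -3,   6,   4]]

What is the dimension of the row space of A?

Row reduce to echelon form.
R2 ← R2 + (1/4)·R1: [0, -3, -23/4, -9/4, 7/2]
R3 ← R3 + (1/4)·R1: [0, 9, 37/4, 27/4, -17/2]
R4 ← R4 − (7/4)·R1: [0, -27, -159/4, -81/4, 57/2]
R3 ← R3 + (3)·R2: [0, 0, -8, 0, 2]
R4 ← R4 − (9)·R2: [0, 0, 12, 0, -3]
R4 ← R4 + (3/2)·R3: [0, 0, 0, 0, 0]
Echelon form has 3 nonzero rows, so rank(A) = 3.
The row space has dimension equal to the rank: 3.

3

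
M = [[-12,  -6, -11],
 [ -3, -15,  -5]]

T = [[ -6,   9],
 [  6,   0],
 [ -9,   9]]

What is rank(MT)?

2

First compute MT:
[[135, -207],
 [-27, -72]]
Now row reduce the product.
R2 ← R2 + (1/5)·R1: [0, -567/5]
2 nonzero rows, so rank(MT) = 2.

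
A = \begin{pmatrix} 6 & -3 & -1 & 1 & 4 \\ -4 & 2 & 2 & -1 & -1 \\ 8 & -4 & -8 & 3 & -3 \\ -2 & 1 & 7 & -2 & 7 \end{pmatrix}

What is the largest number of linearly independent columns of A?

Row reduce to echelon form.
R2 ← R2 + (2/3)·R1: [0, 0, 4/3, -1/3, 5/3]
R3 ← R3 − (4/3)·R1: [0, 0, -20/3, 5/3, -25/3]
R4 ← R4 + (1/3)·R1: [0, 0, 20/3, -5/3, 25/3]
R3 ← R3 + (5)·R2: [0, 0, 0, 0, 0]
R4 ← R4 − (5)·R2: [0, 0, 0, 0, 0]
Echelon form has 2 nonzero rows, so rank(A) = 2.
The rank gives the maximum number of linearly independent columns: 2.

2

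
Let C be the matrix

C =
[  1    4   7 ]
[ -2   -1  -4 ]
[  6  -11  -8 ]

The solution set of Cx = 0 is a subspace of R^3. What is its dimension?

1

Row reduce to echelon form.
R2 ← R2 + (2)·R1: [0, 7, 10]
R3 ← R3 − (6)·R1: [0, -35, -50]
R3 ← R3 + (5)·R2: [0, 0, 0]
2 nonzero rows, so rank(C) = 2.
C has 3 columns; by rank–nullity, nullity = 3 − 2 = 1.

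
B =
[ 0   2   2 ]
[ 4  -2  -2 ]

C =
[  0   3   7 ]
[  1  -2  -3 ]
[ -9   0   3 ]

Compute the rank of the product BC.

First compute BC:
[[-16,  -4,   0],
 [ 16,  16,  28]]
Now row reduce the product.
R2 ← R2 + R1: [0, 12, 28]
2 nonzero rows, so rank(BC) = 2.

2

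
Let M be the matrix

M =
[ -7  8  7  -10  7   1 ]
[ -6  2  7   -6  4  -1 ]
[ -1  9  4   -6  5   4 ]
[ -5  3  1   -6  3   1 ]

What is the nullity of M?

Row reduce to echelon form.
R2 ← R2 − (6/7)·R1: [0, -34/7, 1, 18/7, -2, -13/7]
R3 ← R3 − (1/7)·R1: [0, 55/7, 3, -32/7, 4, 27/7]
R4 ← R4 − (5/7)·R1: [0, -19/7, -4, 8/7, -2, 2/7]
R3 ← R3 + (55/34)·R2: [0, 0, 157/34, -7/17, 13/17, 29/34]
R4 ← R4 − (19/34)·R2: [0, 0, -155/34, -5/17, -15/17, 45/34]
R4 ← R4 + (155/157)·R3: [0, 0, 0, -110/157, -20/157, 340/157]
4 nonzero rows, so rank(M) = 4.
M has 6 columns; by rank–nullity, nullity = 6 − 4 = 2.

2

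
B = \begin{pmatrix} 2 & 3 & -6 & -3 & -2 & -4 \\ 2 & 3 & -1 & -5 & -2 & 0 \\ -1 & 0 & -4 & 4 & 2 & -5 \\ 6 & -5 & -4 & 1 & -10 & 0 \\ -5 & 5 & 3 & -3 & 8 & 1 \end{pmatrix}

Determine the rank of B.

Row reduce to echelon form.
R2 ← R2 − R1: [0, 0, 5, -2, 0, 4]
R3 ← R3 + (1/2)·R1: [0, 3/2, -7, 5/2, 1, -7]
R4 ← R4 − (3)·R1: [0, -14, 14, 10, -4, 12]
R5 ← R5 + (5/2)·R1: [0, 25/2, -12, -21/2, 3, -9]
Swap R2 ↔ R3
R4 ← R4 + (28/3)·R2: [0, 0, -154/3, 100/3, 16/3, -160/3]
R5 ← R5 − (25/3)·R2: [0, 0, 139/3, -94/3, -16/3, 148/3]
R4 ← R4 + (154/15)·R3: [0, 0, 0, 64/5, 16/3, -184/15]
R5 ← R5 − (139/15)·R3: [0, 0, 0, -64/5, -16/3, 184/15]
R5 ← R5 + R4: [0, 0, 0, 0, 0, 0]
Echelon form has 4 nonzero rows, so rank(B) = 4.

4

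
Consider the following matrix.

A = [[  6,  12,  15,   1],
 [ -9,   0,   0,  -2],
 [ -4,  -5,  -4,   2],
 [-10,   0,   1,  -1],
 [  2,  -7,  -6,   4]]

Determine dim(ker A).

Row reduce to echelon form.
R2 ← R2 + (3/2)·R1: [0, 18, 45/2, -1/2]
R3 ← R3 + (2/3)·R1: [0, 3, 6, 8/3]
R4 ← R4 + (5/3)·R1: [0, 20, 26, 2/3]
R5 ← R5 − (1/3)·R1: [0, -11, -11, 11/3]
R3 ← R3 − (1/6)·R2: [0, 0, 9/4, 11/4]
R4 ← R4 − (10/9)·R2: [0, 0, 1, 11/9]
R5 ← R5 + (11/18)·R2: [0, 0, 11/4, 121/36]
R4 ← R4 − (4/9)·R3: [0, 0, 0, 0]
R5 ← R5 − (11/9)·R3: [0, 0, 0, 0]
3 nonzero rows, so rank(A) = 3.
A has 4 columns; by rank–nullity, nullity = 4 − 3 = 1.

1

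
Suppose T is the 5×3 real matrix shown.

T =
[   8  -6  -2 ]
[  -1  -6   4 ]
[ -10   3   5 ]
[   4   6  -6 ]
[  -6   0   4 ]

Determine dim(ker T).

Row reduce to echelon form.
R2 ← R2 + (1/8)·R1: [0, -27/4, 15/4]
R3 ← R3 + (5/4)·R1: [0, -9/2, 5/2]
R4 ← R4 − (1/2)·R1: [0, 9, -5]
R5 ← R5 + (3/4)·R1: [0, -9/2, 5/2]
R3 ← R3 − (2/3)·R2: [0, 0, 0]
R4 ← R4 + (4/3)·R2: [0, 0, 0]
R5 ← R5 − (2/3)·R2: [0, 0, 0]
2 nonzero rows, so rank(T) = 2.
T has 3 columns; by rank–nullity, nullity = 3 − 2 = 1.

1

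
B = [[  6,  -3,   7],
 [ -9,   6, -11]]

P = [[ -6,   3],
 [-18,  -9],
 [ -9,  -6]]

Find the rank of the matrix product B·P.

First compute BP:
[[-45,   3],
 [ 45, -15]]
Now row reduce the product.
R2 ← R2 + R1: [0, -12]
2 nonzero rows, so rank(BP) = 2.

2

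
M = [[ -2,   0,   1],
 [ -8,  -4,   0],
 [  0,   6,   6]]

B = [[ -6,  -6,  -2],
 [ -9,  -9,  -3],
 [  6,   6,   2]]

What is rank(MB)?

First compute MB:
[[ 18,  18,   6],
 [ 84,  84,  28],
 [-18, -18,  -6]]
Now row reduce the product.
R2 ← R2 − (14/3)·R1: [0, 0, 0]
R3 ← R3 + R1: [0, 0, 0]
1 nonzero row, so rank(MB) = 1.

1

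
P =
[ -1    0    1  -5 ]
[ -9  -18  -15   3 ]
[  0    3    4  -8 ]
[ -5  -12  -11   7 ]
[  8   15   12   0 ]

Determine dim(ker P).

2

Row reduce to echelon form.
R2 ← R2 − (9)·R1: [0, -18, -24, 48]
R4 ← R4 − (5)·R1: [0, -12, -16, 32]
R5 ← R5 + (8)·R1: [0, 15, 20, -40]
R3 ← R3 + (1/6)·R2: [0, 0, 0, 0]
R4 ← R4 − (2/3)·R2: [0, 0, 0, 0]
R5 ← R5 + (5/6)·R2: [0, 0, 0, 0]
2 nonzero rows, so rank(P) = 2.
P has 4 columns; by rank–nullity, nullity = 4 − 2 = 2.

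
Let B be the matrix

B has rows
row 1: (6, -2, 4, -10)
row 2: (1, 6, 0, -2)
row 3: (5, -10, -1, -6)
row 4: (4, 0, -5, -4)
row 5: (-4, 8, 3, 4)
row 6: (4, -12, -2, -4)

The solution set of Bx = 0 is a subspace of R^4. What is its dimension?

1

Row reduce to echelon form.
R2 ← R2 − (1/6)·R1: [0, 19/3, -2/3, -1/3]
R3 ← R3 − (5/6)·R1: [0, -25/3, -13/3, 7/3]
R4 ← R4 − (2/3)·R1: [0, 4/3, -23/3, 8/3]
R5 ← R5 + (2/3)·R1: [0, 20/3, 17/3, -8/3]
R6 ← R6 − (2/3)·R1: [0, -32/3, -14/3, 8/3]
R3 ← R3 + (25/19)·R2: [0, 0, -99/19, 36/19]
R4 ← R4 − (4/19)·R2: [0, 0, -143/19, 52/19]
R5 ← R5 − (20/19)·R2: [0, 0, 121/19, -44/19]
R6 ← R6 + (32/19)·R2: [0, 0, -110/19, 40/19]
R4 ← R4 − (13/9)·R3: [0, 0, 0, 0]
R5 ← R5 + (11/9)·R3: [0, 0, 0, 0]
R6 ← R6 − (10/9)·R3: [0, 0, 0, 0]
3 nonzero rows, so rank(B) = 3.
B has 4 columns; by rank–nullity, nullity = 4 − 3 = 1.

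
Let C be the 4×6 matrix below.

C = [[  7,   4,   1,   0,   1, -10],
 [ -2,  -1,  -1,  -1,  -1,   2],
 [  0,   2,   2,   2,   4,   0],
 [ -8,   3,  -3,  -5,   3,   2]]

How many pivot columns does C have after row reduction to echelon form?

3

Row reduce to echelon form.
R2 ← R2 + (2/7)·R1: [0, 1/7, -5/7, -1, -5/7, -6/7]
R4 ← R4 + (8/7)·R1: [0, 53/7, -13/7, -5, 29/7, -66/7]
R3 ← R3 − (14)·R2: [0, 0, 12, 16, 14, 12]
R4 ← R4 − (53)·R2: [0, 0, 36, 48, 42, 36]
R4 ← R4 − (3)·R3: [0, 0, 0, 0, 0, 0]
Echelon form has 3 nonzero rows, so rank(C) = 3.
Each nonzero row contributes one pivot column: 3 pivot columns.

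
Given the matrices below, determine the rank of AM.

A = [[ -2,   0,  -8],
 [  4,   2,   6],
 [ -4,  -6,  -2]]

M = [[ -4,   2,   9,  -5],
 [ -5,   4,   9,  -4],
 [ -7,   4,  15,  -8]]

First compute AM:
[[ 64, -36, -138,  74],
 [-68,  40, 144, -76],
 [ 60, -40, -120,  60]]
Now row reduce the product.
R2 ← R2 + (17/16)·R1: [0, 7/4, -21/8, 21/8]
R3 ← R3 − (15/16)·R1: [0, -25/4, 75/8, -75/8]
R3 ← R3 + (25/7)·R2: [0, 0, 0, 0]
2 nonzero rows, so rank(AM) = 2.

2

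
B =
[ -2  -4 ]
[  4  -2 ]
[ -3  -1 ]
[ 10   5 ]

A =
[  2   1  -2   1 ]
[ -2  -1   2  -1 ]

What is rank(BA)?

1

First compute BA:
[[  4,   2,  -4,   2],
 [ 12,   6, -12,   6],
 [ -4,  -2,   4,  -2],
 [ 10,   5, -10,   5]]
Now row reduce the product.
R2 ← R2 − (3)·R1: [0, 0, 0, 0]
R3 ← R3 + R1: [0, 0, 0, 0]
R4 ← R4 − (5/2)·R1: [0, 0, 0, 0]
1 nonzero row, so rank(BA) = 1.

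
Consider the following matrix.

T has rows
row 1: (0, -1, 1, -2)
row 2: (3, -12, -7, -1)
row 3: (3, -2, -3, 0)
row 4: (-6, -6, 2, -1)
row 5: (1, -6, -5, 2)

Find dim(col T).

Row reduce to echelon form.
Swap R1 ↔ R2
R3 ← R3 − R1: [0, 10, 4, 1]
R4 ← R4 + (2)·R1: [0, -30, -12, -3]
R5 ← R5 − (1/3)·R1: [0, -2, -8/3, 7/3]
R3 ← R3 + (10)·R2: [0, 0, 14, -19]
R4 ← R4 − (30)·R2: [0, 0, -42, 57]
R5 ← R5 − (2)·R2: [0, 0, -14/3, 19/3]
R4 ← R4 + (3)·R3: [0, 0, 0, 0]
R5 ← R5 + (1/3)·R3: [0, 0, 0, 0]
Echelon form has 3 nonzero rows, so rank(T) = 3.
The column space has dimension equal to the rank: 3.

3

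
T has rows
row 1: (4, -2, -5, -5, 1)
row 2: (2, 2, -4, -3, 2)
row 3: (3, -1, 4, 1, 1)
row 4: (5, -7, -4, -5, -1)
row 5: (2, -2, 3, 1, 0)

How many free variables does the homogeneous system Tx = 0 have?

1

Row reduce to echelon form.
R2 ← R2 − (1/2)·R1: [0, 3, -3/2, -1/2, 3/2]
R3 ← R3 − (3/4)·R1: [0, 1/2, 31/4, 19/4, 1/4]
R4 ← R4 − (5/4)·R1: [0, -9/2, 9/4, 5/4, -9/4]
R5 ← R5 − (1/2)·R1: [0, -1, 11/2, 7/2, -1/2]
R3 ← R3 − (1/6)·R2: [0, 0, 8, 29/6, 0]
R4 ← R4 + (3/2)·R2: [0, 0, 0, 1/2, 0]
R5 ← R5 + (1/3)·R2: [0, 0, 5, 10/3, 0]
R5 ← R5 − (5/8)·R3: [0, 0, 0, 5/16, 0]
R5 ← R5 − (5/8)·R4: [0, 0, 0, 0, 0]
4 nonzero rows, so rank(T) = 4.
T has 5 columns; by rank–nullity, nullity = 5 − 4 = 1.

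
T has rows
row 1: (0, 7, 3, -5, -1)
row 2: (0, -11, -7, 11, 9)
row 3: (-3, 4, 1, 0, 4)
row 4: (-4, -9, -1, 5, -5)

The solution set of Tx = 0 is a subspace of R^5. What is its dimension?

Row reduce to echelon form.
Swap R1 ↔ R3
R4 ← R4 − (4/3)·R1: [0, -43/3, -7/3, 5, -31/3]
R3 ← R3 + (7/11)·R2: [0, 0, -16/11, 2, 52/11]
R4 ← R4 − (43/33)·R2: [0, 0, 224/33, -28/3, -728/33]
R4 ← R4 + (14/3)·R3: [0, 0, 0, 0, 0]
3 nonzero rows, so rank(T) = 3.
T has 5 columns; by rank–nullity, nullity = 5 − 3 = 2.

2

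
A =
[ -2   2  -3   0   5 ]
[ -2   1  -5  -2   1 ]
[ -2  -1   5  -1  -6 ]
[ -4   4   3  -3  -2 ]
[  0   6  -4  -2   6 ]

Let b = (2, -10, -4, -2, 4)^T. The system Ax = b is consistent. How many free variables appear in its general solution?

Row reduce the augmented matrix [A | b].
R2 ← R2 − R1: [0, -1, -2, -2, -4, -12]
R3 ← R3 − R1: [0, -3, 8, -1, -11, -6]
R4 ← R4 − (2)·R1: [0, 0, 9, -3, -12, -6]
R3 ← R3 − (3)·R2: [0, 0, 14, 5, 1, 30]
R5 ← R5 + (6)·R2: [0, 0, -16, -14, -18, -68]
R4 ← R4 − (9/14)·R3: [0, 0, 0, -87/14, -177/14, -177/7]
R5 ← R5 + (8/7)·R3: [0, 0, 0, -58/7, -118/7, -236/7]
R5 ← R5 − (4/3)·R4: [0, 0, 0, 0, 0, 0]
The echelon form has 4 nonzero rows, and every pivot lies in the first 5 columns, so rank(A) = rank([A|b]) = 4.
The system is consistent.
Free variables = (unknowns) − (rank) = 5 − 4 = 1.

1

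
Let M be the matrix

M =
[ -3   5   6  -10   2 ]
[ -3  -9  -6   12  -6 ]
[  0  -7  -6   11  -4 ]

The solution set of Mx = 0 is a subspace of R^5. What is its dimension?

3

Row reduce to echelon form.
R2 ← R2 − R1: [0, -14, -12, 22, -8]
R3 ← R3 − (1/2)·R2: [0, 0, 0, 0, 0]
2 nonzero rows, so rank(M) = 2.
M has 5 columns; by rank–nullity, nullity = 5 − 2 = 3.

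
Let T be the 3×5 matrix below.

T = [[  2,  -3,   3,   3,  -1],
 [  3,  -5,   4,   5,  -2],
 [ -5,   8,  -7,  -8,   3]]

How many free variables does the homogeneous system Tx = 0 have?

Row reduce to echelon form.
R2 ← R2 − (3/2)·R1: [0, -1/2, -1/2, 1/2, -1/2]
R3 ← R3 + (5/2)·R1: [0, 1/2, 1/2, -1/2, 1/2]
R3 ← R3 + R2: [0, 0, 0, 0, 0]
2 nonzero rows, so rank(T) = 2.
T has 5 columns; by rank–nullity, nullity = 5 − 2 = 3.

3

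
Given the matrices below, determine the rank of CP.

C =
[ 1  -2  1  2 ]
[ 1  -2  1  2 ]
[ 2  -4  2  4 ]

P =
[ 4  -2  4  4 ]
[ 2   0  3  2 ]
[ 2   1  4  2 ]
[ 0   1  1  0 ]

First compute CP:
[[  2,   1,   4,   2],
 [  2,   1,   4,   2],
 [  4,   2,   8,   4]]
Now row reduce the product.
R2 ← R2 − R1: [0, 0, 0, 0]
R3 ← R3 − (2)·R1: [0, 0, 0, 0]
1 nonzero row, so rank(CP) = 1.

1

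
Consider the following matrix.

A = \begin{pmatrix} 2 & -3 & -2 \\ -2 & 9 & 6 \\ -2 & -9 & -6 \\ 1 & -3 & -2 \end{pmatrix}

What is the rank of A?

2

Row reduce to echelon form.
R2 ← R2 + R1: [0, 6, 4]
R3 ← R3 + R1: [0, -12, -8]
R4 ← R4 − (1/2)·R1: [0, -3/2, -1]
R3 ← R3 + (2)·R2: [0, 0, 0]
R4 ← R4 + (1/4)·R2: [0, 0, 0]
Echelon form has 2 nonzero rows, so rank(A) = 2.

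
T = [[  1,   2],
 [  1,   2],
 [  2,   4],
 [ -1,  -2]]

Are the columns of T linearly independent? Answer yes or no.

Row reduce T to echelon form.
R2 ← R2 − R1: [0, 0]
R3 ← R3 − (2)·R1: [0, 0]
R4 ← R4 + R1: [0, 0]
1 pivot among 2 columns.
Only 1 < 2 pivot columns, so the columns are linearly dependent.

no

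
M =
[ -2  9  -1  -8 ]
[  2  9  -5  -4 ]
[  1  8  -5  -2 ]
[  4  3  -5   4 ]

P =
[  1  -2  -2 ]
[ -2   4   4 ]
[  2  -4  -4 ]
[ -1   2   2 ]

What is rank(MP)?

1

First compute MP:
[[-14,  28,  28],
 [-22,  44,  44],
 [-23,  46,  46],
 [-16,  32,  32]]
Now row reduce the product.
R2 ← R2 − (11/7)·R1: [0, 0, 0]
R3 ← R3 − (23/14)·R1: [0, 0, 0]
R4 ← R4 − (8/7)·R1: [0, 0, 0]
1 nonzero row, so rank(MP) = 1.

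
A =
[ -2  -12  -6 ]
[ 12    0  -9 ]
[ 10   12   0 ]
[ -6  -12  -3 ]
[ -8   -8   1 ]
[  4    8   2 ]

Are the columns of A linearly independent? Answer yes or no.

Row reduce A to echelon form.
R2 ← R2 + (6)·R1: [0, -72, -45]
R3 ← R3 + (5)·R1: [0, -48, -30]
R4 ← R4 − (3)·R1: [0, 24, 15]
R5 ← R5 − (4)·R1: [0, 40, 25]
R6 ← R6 + (2)·R1: [0, -16, -10]
R3 ← R3 − (2/3)·R2: [0, 0, 0]
R4 ← R4 + (1/3)·R2: [0, 0, 0]
R5 ← R5 + (5/9)·R2: [0, 0, 0]
R6 ← R6 − (2/9)·R2: [0, 0, 0]
2 pivots among 3 columns.
Only 2 < 3 pivot columns, so the columns are linearly dependent.

no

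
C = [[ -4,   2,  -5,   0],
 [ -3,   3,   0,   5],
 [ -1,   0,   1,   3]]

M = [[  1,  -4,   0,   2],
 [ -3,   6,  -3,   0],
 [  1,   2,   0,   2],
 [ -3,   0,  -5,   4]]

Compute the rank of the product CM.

First compute CM:
[[-15,  18,  -6, -18],
 [-27,  30, -34,  14],
 [ -9,   6, -15,  12]]
Now row reduce the product.
R2 ← R2 − (9/5)·R1: [0, -12/5, -116/5, 232/5]
R3 ← R3 − (3/5)·R1: [0, -24/5, -57/5, 114/5]
R3 ← R3 − (2)·R2: [0, 0, 35, -70]
3 nonzero rows, so rank(CM) = 3.

3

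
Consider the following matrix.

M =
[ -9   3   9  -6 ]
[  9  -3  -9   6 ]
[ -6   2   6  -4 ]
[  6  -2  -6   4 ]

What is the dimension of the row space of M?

1

Row reduce to echelon form.
R2 ← R2 + R1: [0, 0, 0, 0]
R3 ← R3 − (2/3)·R1: [0, 0, 0, 0]
R4 ← R4 + (2/3)·R1: [0, 0, 0, 0]
Echelon form has 1 nonzero row, so rank(M) = 1.
The row space has dimension equal to the rank: 1.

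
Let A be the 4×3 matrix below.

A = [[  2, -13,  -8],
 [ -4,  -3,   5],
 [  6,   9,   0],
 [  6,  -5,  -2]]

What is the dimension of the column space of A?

Row reduce to echelon form.
R2 ← R2 + (2)·R1: [0, -29, -11]
R3 ← R3 − (3)·R1: [0, 48, 24]
R4 ← R4 − (3)·R1: [0, 34, 22]
R3 ← R3 + (48/29)·R2: [0, 0, 168/29]
R4 ← R4 + (34/29)·R2: [0, 0, 264/29]
R4 ← R4 − (11/7)·R3: [0, 0, 0]
Echelon form has 3 nonzero rows, so rank(A) = 3.
The column space has dimension equal to the rank: 3.

3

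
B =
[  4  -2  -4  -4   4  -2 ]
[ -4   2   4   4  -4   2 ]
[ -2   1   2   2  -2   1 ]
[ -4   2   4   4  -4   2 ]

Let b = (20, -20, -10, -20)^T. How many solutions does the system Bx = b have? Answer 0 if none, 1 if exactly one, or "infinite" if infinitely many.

infinite

Row reduce the augmented matrix [B | b].
R2 ← R2 + R1: [0, 0, 0, 0, 0, 0, 0]
R3 ← R3 + (1/2)·R1: [0, 0, 0, 0, 0, 0, 0]
R4 ← R4 + R1: [0, 0, 0, 0, 0, 0, 0]
The echelon form has 1 nonzero rows, and every pivot lies in the first 6 columns, so rank(B) = rank([B|b]) = 1.
The system is consistent.
rank = 1 < 6 unknowns, so there are infinitely many solutions.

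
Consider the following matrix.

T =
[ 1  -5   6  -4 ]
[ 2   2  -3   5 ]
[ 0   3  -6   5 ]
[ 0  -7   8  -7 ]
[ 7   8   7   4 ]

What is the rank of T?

Row reduce to echelon form.
R2 ← R2 − (2)·R1: [0, 12, -15, 13]
R5 ← R5 − (7)·R1: [0, 43, -35, 32]
R3 ← R3 − (1/4)·R2: [0, 0, -9/4, 7/4]
R4 ← R4 + (7/12)·R2: [0, 0, -3/4, 7/12]
R5 ← R5 − (43/12)·R2: [0, 0, 75/4, -175/12]
R4 ← R4 − (1/3)·R3: [0, 0, 0, 0]
R5 ← R5 + (25/3)·R3: [0, 0, 0, 0]
Echelon form has 3 nonzero rows, so rank(T) = 3.

3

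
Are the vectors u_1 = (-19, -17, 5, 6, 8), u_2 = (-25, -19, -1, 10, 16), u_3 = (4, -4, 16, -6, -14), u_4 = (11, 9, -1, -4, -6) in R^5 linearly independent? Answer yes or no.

Form the matrix with these vectors as rows and row reduce.
R2 ← R2 − (25/19)·R1: [0, 64/19, -144/19, 40/19, 104/19]
R3 ← R3 + (4/19)·R1: [0, -144/19, 324/19, -90/19, -234/19]
R4 ← R4 + (11/19)·R1: [0, -16/19, 36/19, -10/19, -26/19]
R3 ← R3 + (9/4)·R2: [0, 0, 0, 0, 0]
R4 ← R4 + (1/4)·R2: [0, 0, 0, 0, 0]
2 nonzero rows, so the 4 vectors span a space of dimension 2.
Since 2 < 4, the vectors are linearly dependent.

no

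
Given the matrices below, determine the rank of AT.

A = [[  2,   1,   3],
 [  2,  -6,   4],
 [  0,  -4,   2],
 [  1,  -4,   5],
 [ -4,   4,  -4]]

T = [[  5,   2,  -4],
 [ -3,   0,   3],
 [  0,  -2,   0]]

First compute AT:
[[  7,  -2,  -5],
 [ 28,  -4, -26],
 [ 12,  -4, -12],
 [ 17,  -8, -16],
 [-32,   0,  28]]
Now row reduce the product.
R2 ← R2 − (4)·R1: [0, 4, -6]
R3 ← R3 − (12/7)·R1: [0, -4/7, -24/7]
R4 ← R4 − (17/7)·R1: [0, -22/7, -27/7]
R5 ← R5 + (32/7)·R1: [0, -64/7, 36/7]
R3 ← R3 + (1/7)·R2: [0, 0, -30/7]
R4 ← R4 + (11/14)·R2: [0, 0, -60/7]
R5 ← R5 + (16/7)·R2: [0, 0, -60/7]
R4 ← R4 − (2)·R3: [0, 0, 0]
R5 ← R5 − (2)·R3: [0, 0, 0]
3 nonzero rows, so rank(AT) = 3.

3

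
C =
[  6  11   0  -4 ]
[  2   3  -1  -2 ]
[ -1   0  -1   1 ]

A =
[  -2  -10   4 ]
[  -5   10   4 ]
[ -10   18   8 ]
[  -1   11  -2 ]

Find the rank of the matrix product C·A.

First compute CA:
[[-63,   6,  76],
 [ -7, -30,  16],
 [ 11,   3, -14]]
Now row reduce the product.
R2 ← R2 − (1/9)·R1: [0, -92/3, 68/9]
R3 ← R3 + (11/63)·R1: [0, 85/21, -46/63]
R3 ← R3 + (85/644)·R2: [0, 0, 43/161]
3 nonzero rows, so rank(CA) = 3.

3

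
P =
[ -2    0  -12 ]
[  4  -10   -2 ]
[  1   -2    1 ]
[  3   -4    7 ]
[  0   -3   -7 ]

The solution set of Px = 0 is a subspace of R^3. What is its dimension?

Row reduce to echelon form.
R2 ← R2 + (2)·R1: [0, -10, -26]
R3 ← R3 + (1/2)·R1: [0, -2, -5]
R4 ← R4 + (3/2)·R1: [0, -4, -11]
R3 ← R3 − (1/5)·R2: [0, 0, 1/5]
R4 ← R4 − (2/5)·R2: [0, 0, -3/5]
R5 ← R5 − (3/10)·R2: [0, 0, 4/5]
R4 ← R4 + (3)·R3: [0, 0, 0]
R5 ← R5 − (4)·R3: [0, 0, 0]
3 nonzero rows, so rank(P) = 3.
P has 3 columns; by rank–nullity, nullity = 3 − 3 = 0.

0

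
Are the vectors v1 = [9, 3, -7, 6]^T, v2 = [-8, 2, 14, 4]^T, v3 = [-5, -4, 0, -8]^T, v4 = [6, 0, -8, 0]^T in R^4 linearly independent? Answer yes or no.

no

Form the matrix with these vectors as rows and row reduce.
R2 ← R2 + (8/9)·R1: [0, 14/3, 70/9, 28/3]
R3 ← R3 + (5/9)·R1: [0, -7/3, -35/9, -14/3]
R4 ← R4 − (2/3)·R1: [0, -2, -10/3, -4]
R3 ← R3 + (1/2)·R2: [0, 0, 0, 0]
R4 ← R4 + (3/7)·R2: [0, 0, 0, 0]
2 nonzero rows, so the 4 vectors span a space of dimension 2.
Since 2 < 4, the vectors are linearly dependent.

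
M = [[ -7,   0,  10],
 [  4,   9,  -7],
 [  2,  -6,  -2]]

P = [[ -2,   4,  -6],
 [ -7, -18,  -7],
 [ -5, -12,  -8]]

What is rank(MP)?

First compute MP:
[[-36, -148, -38],
 [-36, -62, -31],
 [ 48, 140,  46]]
Now row reduce the product.
R2 ← R2 − R1: [0, 86, 7]
R3 ← R3 + (4/3)·R1: [0, -172/3, -14/3]
R3 ← R3 + (2/3)·R2: [0, 0, 0]
2 nonzero rows, so rank(MP) = 2.

2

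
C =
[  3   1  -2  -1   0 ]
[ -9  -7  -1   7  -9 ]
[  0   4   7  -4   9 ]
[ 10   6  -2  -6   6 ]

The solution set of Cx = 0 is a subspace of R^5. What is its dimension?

Row reduce to echelon form.
R2 ← R2 + (3)·R1: [0, -4, -7, 4, -9]
R4 ← R4 − (10/3)·R1: [0, 8/3, 14/3, -8/3, 6]
R3 ← R3 + R2: [0, 0, 0, 0, 0]
R4 ← R4 + (2/3)·R2: [0, 0, 0, 0, 0]
2 nonzero rows, so rank(C) = 2.
C has 5 columns; by rank–nullity, nullity = 5 − 2 = 3.

3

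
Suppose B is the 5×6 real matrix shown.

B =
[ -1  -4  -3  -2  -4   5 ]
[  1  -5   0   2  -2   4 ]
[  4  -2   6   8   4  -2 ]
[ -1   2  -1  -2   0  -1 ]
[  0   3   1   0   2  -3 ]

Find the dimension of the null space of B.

Row reduce to echelon form.
R2 ← R2 + R1: [0, -9, -3, 0, -6, 9]
R3 ← R3 + (4)·R1: [0, -18, -6, 0, -12, 18]
R4 ← R4 − R1: [0, 6, 2, 0, 4, -6]
R3 ← R3 − (2)·R2: [0, 0, 0, 0, 0, 0]
R4 ← R4 + (2/3)·R2: [0, 0, 0, 0, 0, 0]
R5 ← R5 + (1/3)·R2: [0, 0, 0, 0, 0, 0]
2 nonzero rows, so rank(B) = 2.
B has 6 columns; by rank–nullity, nullity = 6 − 2 = 4.

4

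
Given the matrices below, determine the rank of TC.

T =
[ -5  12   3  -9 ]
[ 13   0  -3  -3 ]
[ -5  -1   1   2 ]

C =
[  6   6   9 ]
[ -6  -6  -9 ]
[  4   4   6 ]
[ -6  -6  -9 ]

1

First compute TC:
[[-36, -36, -54],
 [ 84,  84, 126],
 [-32, -32, -48]]
Now row reduce the product.
R2 ← R2 + (7/3)·R1: [0, 0, 0]
R3 ← R3 − (8/9)·R1: [0, 0, 0]
1 nonzero row, so rank(TC) = 1.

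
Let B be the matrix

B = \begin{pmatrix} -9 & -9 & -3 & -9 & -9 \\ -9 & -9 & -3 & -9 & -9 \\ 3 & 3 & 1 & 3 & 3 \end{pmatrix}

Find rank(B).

Row reduce to echelon form.
R2 ← R2 − R1: [0, 0, 0, 0, 0]
R3 ← R3 + (1/3)·R1: [0, 0, 0, 0, 0]
Echelon form has 1 nonzero row, so rank(B) = 1.

1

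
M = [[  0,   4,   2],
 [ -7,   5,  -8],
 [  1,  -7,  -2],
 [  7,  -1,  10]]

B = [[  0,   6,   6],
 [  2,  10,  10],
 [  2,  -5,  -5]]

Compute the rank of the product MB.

First compute MB:
[[ 12,  30,  30],
 [ -6,  48,  48],
 [-18, -54, -54],
 [ 18, -18, -18]]
Now row reduce the product.
R2 ← R2 + (1/2)·R1: [0, 63, 63]
R3 ← R3 + (3/2)·R1: [0, -9, -9]
R4 ← R4 − (3/2)·R1: [0, -63, -63]
R3 ← R3 + (1/7)·R2: [0, 0, 0]
R4 ← R4 + R2: [0, 0, 0]
2 nonzero rows, so rank(MB) = 2.

2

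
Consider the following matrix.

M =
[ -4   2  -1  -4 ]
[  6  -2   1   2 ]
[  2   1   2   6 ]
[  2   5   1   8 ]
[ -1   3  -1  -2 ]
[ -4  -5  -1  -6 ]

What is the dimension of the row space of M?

4

Row reduce to echelon form.
R2 ← R2 + (3/2)·R1: [0, 1, -1/2, -4]
R3 ← R3 + (1/2)·R1: [0, 2, 3/2, 4]
R4 ← R4 + (1/2)·R1: [0, 6, 1/2, 6]
R5 ← R5 − (1/4)·R1: [0, 5/2, -3/4, -1]
R6 ← R6 − R1: [0, -7, 0, -2]
R3 ← R3 − (2)·R2: [0, 0, 5/2, 12]
R4 ← R4 − (6)·R2: [0, 0, 7/2, 30]
R5 ← R5 − (5/2)·R2: [0, 0, 1/2, 9]
R6 ← R6 + (7)·R2: [0, 0, -7/2, -30]
R4 ← R4 − (7/5)·R3: [0, 0, 0, 66/5]
R5 ← R5 − (1/5)·R3: [0, 0, 0, 33/5]
R6 ← R6 + (7/5)·R3: [0, 0, 0, -66/5]
R5 ← R5 − (1/2)·R4: [0, 0, 0, 0]
R6 ← R6 + R4: [0, 0, 0, 0]
Echelon form has 4 nonzero rows, so rank(M) = 4.
The row space has dimension equal to the rank: 4.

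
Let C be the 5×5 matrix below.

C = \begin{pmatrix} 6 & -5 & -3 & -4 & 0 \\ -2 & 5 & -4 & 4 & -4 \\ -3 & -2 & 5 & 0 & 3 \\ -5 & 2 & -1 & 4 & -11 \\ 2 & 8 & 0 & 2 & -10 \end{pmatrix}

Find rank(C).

Row reduce to echelon form.
R2 ← R2 + (1/3)·R1: [0, 10/3, -5, 8/3, -4]
R3 ← R3 + (1/2)·R1: [0, -9/2, 7/2, -2, 3]
R4 ← R4 + (5/6)·R1: [0, -13/6, -7/2, 2/3, -11]
R5 ← R5 − (1/3)·R1: [0, 29/3, 1, 10/3, -10]
R3 ← R3 + (27/20)·R2: [0, 0, -13/4, 8/5, -12/5]
R4 ← R4 + (13/20)·R2: [0, 0, -27/4, 12/5, -68/5]
R5 ← R5 − (29/10)·R2: [0, 0, 31/2, -22/5, 8/5]
R4 ← R4 − (27/13)·R3: [0, 0, 0, -12/13, -112/13]
R5 ← R5 + (62/13)·R3: [0, 0, 0, 42/13, -128/13]
R5 ← R5 + (7/2)·R4: [0, 0, 0, 0, -40]
Echelon form has 5 nonzero rows, so rank(C) = 5.

5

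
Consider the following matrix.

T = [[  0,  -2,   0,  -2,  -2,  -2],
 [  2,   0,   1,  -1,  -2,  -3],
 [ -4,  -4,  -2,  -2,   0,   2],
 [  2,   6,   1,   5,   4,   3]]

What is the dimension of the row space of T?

2

Row reduce to echelon form.
Swap R1 ↔ R2
R3 ← R3 + (2)·R1: [0, -4, 0, -4, -4, -4]
R4 ← R4 − R1: [0, 6, 0, 6, 6, 6]
R3 ← R3 − (2)·R2: [0, 0, 0, 0, 0, 0]
R4 ← R4 + (3)·R2: [0, 0, 0, 0, 0, 0]
Echelon form has 2 nonzero rows, so rank(T) = 2.
The row space has dimension equal to the rank: 2.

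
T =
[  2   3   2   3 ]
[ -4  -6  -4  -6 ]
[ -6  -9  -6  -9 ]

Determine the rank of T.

1

Row reduce to echelon form.
R2 ← R2 + (2)·R1: [0, 0, 0, 0]
R3 ← R3 + (3)·R1: [0, 0, 0, 0]
Echelon form has 1 nonzero row, so rank(T) = 1.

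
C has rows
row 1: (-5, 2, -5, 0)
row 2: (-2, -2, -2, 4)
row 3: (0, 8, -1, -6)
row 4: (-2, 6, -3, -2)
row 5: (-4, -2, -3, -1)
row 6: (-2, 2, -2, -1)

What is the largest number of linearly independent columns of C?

Row reduce to echelon form.
R2 ← R2 − (2/5)·R1: [0, -14/5, 0, 4]
R4 ← R4 − (2/5)·R1: [0, 26/5, -1, -2]
R5 ← R5 − (4/5)·R1: [0, -18/5, 1, -1]
R6 ← R6 − (2/5)·R1: [0, 6/5, 0, -1]
R3 ← R3 + (20/7)·R2: [0, 0, -1, 38/7]
R4 ← R4 + (13/7)·R2: [0, 0, -1, 38/7]
R5 ← R5 − (9/7)·R2: [0, 0, 1, -43/7]
R6 ← R6 + (3/7)·R2: [0, 0, 0, 5/7]
R4 ← R4 − R3: [0, 0, 0, 0]
R5 ← R5 + R3: [0, 0, 0, -5/7]
Swap R4 ↔ R5
R6 ← R6 + R4: [0, 0, 0, 0]
Echelon form has 4 nonzero rows, so rank(C) = 4.
The rank gives the maximum number of linearly independent columns: 4.

4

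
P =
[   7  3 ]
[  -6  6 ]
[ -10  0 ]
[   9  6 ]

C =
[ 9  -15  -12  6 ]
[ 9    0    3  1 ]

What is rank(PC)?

2

First compute PC:
[[ 90, -105, -75,  45],
 [  0,  90,  90, -30],
 [-90, 150, 120, -60],
 [135, -135, -90,  60]]
Now row reduce the product.
R3 ← R3 + R1: [0, 45, 45, -15]
R4 ← R4 − (3/2)·R1: [0, 45/2, 45/2, -15/2]
R3 ← R3 − (1/2)·R2: [0, 0, 0, 0]
R4 ← R4 − (1/4)·R2: [0, 0, 0, 0]
2 nonzero rows, so rank(PC) = 2.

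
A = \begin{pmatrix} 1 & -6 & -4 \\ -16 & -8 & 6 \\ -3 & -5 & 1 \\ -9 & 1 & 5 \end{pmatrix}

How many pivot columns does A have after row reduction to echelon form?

Row reduce to echelon form.
R2 ← R2 + (16)·R1: [0, -104, -58]
R3 ← R3 + (3)·R1: [0, -23, -11]
R4 ← R4 + (9)·R1: [0, -53, -31]
R3 ← R3 − (23/104)·R2: [0, 0, 95/52]
R4 ← R4 − (53/104)·R2: [0, 0, -75/52]
R4 ← R4 + (15/19)·R3: [0, 0, 0]
Echelon form has 3 nonzero rows, so rank(A) = 3.
Each nonzero row contributes one pivot column: 3 pivot columns.

3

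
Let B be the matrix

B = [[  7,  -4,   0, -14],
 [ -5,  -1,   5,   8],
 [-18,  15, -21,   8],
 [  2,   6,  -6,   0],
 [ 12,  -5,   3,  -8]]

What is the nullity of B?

Row reduce to echelon form.
R2 ← R2 + (5/7)·R1: [0, -27/7, 5, -2]
R3 ← R3 + (18/7)·R1: [0, 33/7, -21, -28]
R4 ← R4 − (2/7)·R1: [0, 50/7, -6, 4]
R5 ← R5 − (12/7)·R1: [0, 13/7, 3, 16]
R3 ← R3 + (11/9)·R2: [0, 0, -134/9, -274/9]
R4 ← R4 + (50/27)·R2: [0, 0, 88/27, 8/27]
R5 ← R5 + (13/27)·R2: [0, 0, 146/27, 406/27]
R4 ← R4 + (44/201)·R3: [0, 0, 0, -1280/201]
R5 ← R5 + (73/201)·R3: [0, 0, 0, 800/201]
R5 ← R5 + (5/8)·R4: [0, 0, 0, 0]
4 nonzero rows, so rank(B) = 4.
B has 4 columns; by rank–nullity, nullity = 4 − 4 = 0.

0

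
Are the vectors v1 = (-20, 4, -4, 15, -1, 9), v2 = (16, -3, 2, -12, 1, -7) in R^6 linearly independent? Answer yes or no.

yes

Form the matrix with these vectors as rows and row reduce.
R2 ← R2 + (4/5)·R1: [0, 1/5, -6/5, 0, 1/5, 1/5]
2 nonzero rows, so the 2 vectors span a space of dimension 2.
Since 2 = 2, the vectors are linearly independent.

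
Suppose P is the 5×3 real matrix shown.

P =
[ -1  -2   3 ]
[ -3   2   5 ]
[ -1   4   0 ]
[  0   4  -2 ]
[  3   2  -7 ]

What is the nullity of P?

Row reduce to echelon form.
R2 ← R2 − (3)·R1: [0, 8, -4]
R3 ← R3 − R1: [0, 6, -3]
R5 ← R5 + (3)·R1: [0, -4, 2]
R3 ← R3 − (3/4)·R2: [0, 0, 0]
R4 ← R4 − (1/2)·R2: [0, 0, 0]
R5 ← R5 + (1/2)·R2: [0, 0, 0]
2 nonzero rows, so rank(P) = 2.
P has 3 columns; by rank–nullity, nullity = 3 − 2 = 1.

1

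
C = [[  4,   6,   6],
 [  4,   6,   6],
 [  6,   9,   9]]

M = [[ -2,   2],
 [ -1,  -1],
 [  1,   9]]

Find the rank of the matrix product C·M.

1

First compute CM:
[[ -8,  56],
 [ -8,  56],
 [-12,  84]]
Now row reduce the product.
R2 ← R2 − R1: [0, 0]
R3 ← R3 − (3/2)·R1: [0, 0]
1 nonzero row, so rank(CM) = 1.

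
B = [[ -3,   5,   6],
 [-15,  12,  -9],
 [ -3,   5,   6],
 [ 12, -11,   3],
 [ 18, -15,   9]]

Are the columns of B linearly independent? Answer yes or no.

Row reduce B to echelon form.
R2 ← R2 − (5)·R1: [0, -13, -39]
R3 ← R3 − R1: [0, 0, 0]
R4 ← R4 + (4)·R1: [0, 9, 27]
R5 ← R5 + (6)·R1: [0, 15, 45]
R4 ← R4 + (9/13)·R2: [0, 0, 0]
R5 ← R5 + (15/13)·R2: [0, 0, 0]
2 pivots among 3 columns.
Only 2 < 3 pivot columns, so the columns are linearly dependent.

no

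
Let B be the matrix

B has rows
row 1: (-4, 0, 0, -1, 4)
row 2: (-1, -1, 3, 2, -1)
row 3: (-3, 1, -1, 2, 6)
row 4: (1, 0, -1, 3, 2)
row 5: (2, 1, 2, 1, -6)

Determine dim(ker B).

Row reduce to echelon form.
R2 ← R2 − (1/4)·R1: [0, -1, 3, 9/4, -2]
R3 ← R3 − (3/4)·R1: [0, 1, -1, 11/4, 3]
R4 ← R4 + (1/4)·R1: [0, 0, -1, 11/4, 3]
R5 ← R5 + (1/2)·R1: [0, 1, 2, 1/2, -4]
R3 ← R3 + R2: [0, 0, 2, 5, 1]
R5 ← R5 + R2: [0, 0, 5, 11/4, -6]
R4 ← R4 + (1/2)·R3: [0, 0, 0, 21/4, 7/2]
R5 ← R5 − (5/2)·R3: [0, 0, 0, -39/4, -17/2]
R5 ← R5 + (13/7)·R4: [0, 0, 0, 0, -2]
5 nonzero rows, so rank(B) = 5.
B has 5 columns; by rank–nullity, nullity = 5 − 5 = 0.

0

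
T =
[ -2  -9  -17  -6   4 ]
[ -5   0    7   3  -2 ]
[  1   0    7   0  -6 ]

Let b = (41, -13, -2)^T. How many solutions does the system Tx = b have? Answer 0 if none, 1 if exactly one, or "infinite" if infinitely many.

infinite

Row reduce the augmented matrix [T | b].
R2 ← R2 − (5/2)·R1: [0, 45/2, 99/2, 18, -12, -231/2]
R3 ← R3 + (1/2)·R1: [0, -9/2, -3/2, -3, -4, 37/2]
R3 ← R3 + (1/5)·R2: [0, 0, 42/5, 3/5, -32/5, -23/5]
The echelon form has 3 nonzero rows, and every pivot lies in the first 5 columns, so rank(T) = rank([T|b]) = 3.
The system is consistent.
rank = 3 < 5 unknowns, so there are infinitely many solutions.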